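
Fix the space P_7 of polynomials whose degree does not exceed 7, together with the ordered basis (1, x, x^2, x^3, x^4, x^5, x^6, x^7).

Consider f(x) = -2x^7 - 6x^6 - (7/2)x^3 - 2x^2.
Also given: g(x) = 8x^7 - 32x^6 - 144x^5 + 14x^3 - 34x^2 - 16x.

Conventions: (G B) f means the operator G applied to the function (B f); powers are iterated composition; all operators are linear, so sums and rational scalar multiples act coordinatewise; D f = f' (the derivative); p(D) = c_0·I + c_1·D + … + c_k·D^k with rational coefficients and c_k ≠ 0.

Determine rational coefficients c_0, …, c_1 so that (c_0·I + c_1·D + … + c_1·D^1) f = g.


p(D) = -4·I + 4·D, i.e. c_0 = -4, c_1 = 4

D^0 f = -2x^7 - 6x^6 - (7/2)x^3 - 2x^2
D^1 f = -14x^6 - 36x^5 - (21/2)x^2 - 4x
matching coefficients of g against c_0 f + c_1 Df + … from the top degree down determines the c_i
solution: c_0 = -4, c_1 = 4


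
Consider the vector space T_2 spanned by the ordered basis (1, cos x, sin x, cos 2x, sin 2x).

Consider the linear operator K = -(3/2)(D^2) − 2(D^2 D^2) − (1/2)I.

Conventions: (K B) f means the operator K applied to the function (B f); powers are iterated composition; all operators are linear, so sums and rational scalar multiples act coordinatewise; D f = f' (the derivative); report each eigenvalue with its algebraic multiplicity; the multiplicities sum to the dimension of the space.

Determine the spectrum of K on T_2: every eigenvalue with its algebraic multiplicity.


image of 1: -1/2
image of cos x: -cos x
image of sin x: -sin x
image of cos 2x: -(53/2)cos 2x
image of sin 2x: -(53/2)sin 2x
the matrix is diagonal; its diagonal is (-1/2, -1, -1, -53/2, -53/2)
for a triangular matrix the eigenvalues are the diagonal entries, with algebraic multiplicity their repetition count

λ = -53/2 (multiplicity 2), λ = -1 (multiplicity 2), λ = -1/2 (multiplicity 1)


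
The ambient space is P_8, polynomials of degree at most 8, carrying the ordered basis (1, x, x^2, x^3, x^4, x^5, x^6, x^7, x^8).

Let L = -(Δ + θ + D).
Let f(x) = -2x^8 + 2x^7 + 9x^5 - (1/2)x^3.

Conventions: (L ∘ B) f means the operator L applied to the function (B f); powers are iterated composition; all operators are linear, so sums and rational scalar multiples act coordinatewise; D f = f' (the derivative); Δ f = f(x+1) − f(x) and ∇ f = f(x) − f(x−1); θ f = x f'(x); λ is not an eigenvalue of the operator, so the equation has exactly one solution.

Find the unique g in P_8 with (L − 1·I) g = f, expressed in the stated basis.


the image equals g(x) = (2/9)x^8 - (25/36)x^7 + (1/2)x^6 - (463/216)x^5 + (245/54)x^4 - (25/8)x^3 + (1493/324)x^2 - (5315/648)x + 25/2

write g with unknown coordinates in the stated basis and equate coefficients in (L − 1·I) g = f
solving from the highest basis element down gives g = (2/9)x^8 - (25/36)x^7 + (1/2)x^6 - (463/216)x^5 + (245/54)x^4 - (25/8)x^3 + (1493/324)x^2 - (5315/648)x + 25/2
check: L g = -(16/9)x^8 + (47/36)x^7 + (1/2)x^6 + (1481/216)x^5 + (245/54)x^4 - (29/8)x^3 + (1493/324)x^2 - (5315/648)x + 25/2
so L g − 1·g = -2x^8 + 2x^7 + 9x^5 - (1/2)x^3 = f ✓


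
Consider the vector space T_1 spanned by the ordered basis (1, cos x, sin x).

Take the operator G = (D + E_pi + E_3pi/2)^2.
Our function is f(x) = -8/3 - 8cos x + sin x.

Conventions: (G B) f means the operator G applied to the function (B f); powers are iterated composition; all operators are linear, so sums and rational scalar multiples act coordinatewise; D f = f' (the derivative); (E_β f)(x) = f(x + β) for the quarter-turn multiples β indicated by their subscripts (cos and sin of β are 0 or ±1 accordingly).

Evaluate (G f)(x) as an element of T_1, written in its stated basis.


D f = cos x + 8sin x
E_pi f = -8/3 + 8cos x - sin x
E_3pi/2 f = -8/3 - cos x - 8sin x
(D + E_pi + E_3pi/2) f = -16/3 + 8cos x - sin x
D (D + E_pi + E_3pi/2) f = -cos x - 8sin x
E_pi (D + E_pi + E_3pi/2) f = -16/3 - 8cos x + sin x
E_3pi/2 (D + E_pi + E_3pi/2) f = -16/3 + cos x + 8sin x
(D + E_pi + E_3pi/2) (D + E_pi + E_3pi/2) f = -32/3 - 8cos x + sin x

the image equals g(x) = -32/3 - 8cos x + sin x


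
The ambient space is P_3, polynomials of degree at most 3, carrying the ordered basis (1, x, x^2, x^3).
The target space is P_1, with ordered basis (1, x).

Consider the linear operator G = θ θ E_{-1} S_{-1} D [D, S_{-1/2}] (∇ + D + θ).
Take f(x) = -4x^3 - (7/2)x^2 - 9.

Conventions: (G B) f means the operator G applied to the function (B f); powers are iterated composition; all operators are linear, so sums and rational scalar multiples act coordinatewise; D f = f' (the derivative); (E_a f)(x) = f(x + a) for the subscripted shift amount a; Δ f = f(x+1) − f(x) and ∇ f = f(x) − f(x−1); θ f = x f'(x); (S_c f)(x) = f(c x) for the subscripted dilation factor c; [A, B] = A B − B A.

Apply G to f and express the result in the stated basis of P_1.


the result is g(x) = -27x

∇ f = -12x^2 + 5x - 1/2
D f = -12x^2 - 7x
θ f = -12x^3 - 7x^2
(∇ + D + θ) f = -12x^3 - 31x^2 - 2x - 1/2
S_{-1/2} (∇ + D + θ) f = (3/2)x^3 - (31/4)x^2 + x - 1/2
D S_{-1/2} (∇ + D + θ) f = (9/2)x^2 - (31/2)x + 1
D (∇ + D + θ) f = -36x^2 - 62x - 2
S_{-1/2} D (∇ + D + θ) f = -9x^2 + 31x - 2
[D, S_{-1/2}] (∇ + D + θ) f = (27/2)x^2 - (93/2)x + 3
D [D, S_{-1/2}] (∇ + D + θ) f = 27x - 93/2
S_{-1} D [D, S_{-1/2}] (∇ + D + θ) f = -27x - 93/2
E_{-1} S_{-1} D [D, S_{-1/2}] (∇ + D + θ) f = -27x - 39/2
θ (E_{-1} S_{-1}) D [D, S_{-1/2}] (∇ + D + θ) f = -27x
θ θ (E_{-1} S_{-1}) D [D, S_{-1/2}] (∇ + D + θ) f = -27x


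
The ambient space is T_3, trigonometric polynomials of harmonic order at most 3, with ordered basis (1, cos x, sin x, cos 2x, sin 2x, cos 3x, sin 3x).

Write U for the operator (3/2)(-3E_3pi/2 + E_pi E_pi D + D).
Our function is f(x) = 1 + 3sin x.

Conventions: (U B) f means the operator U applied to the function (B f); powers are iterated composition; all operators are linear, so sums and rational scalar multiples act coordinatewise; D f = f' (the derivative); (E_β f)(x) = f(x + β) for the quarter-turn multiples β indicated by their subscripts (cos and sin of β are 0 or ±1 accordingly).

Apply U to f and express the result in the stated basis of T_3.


g(x) = -9/2 + (45/2)cos x

E_3pi/2 f = 1 - 3cos x
(-3E_3pi/2) f = -3 + 9cos x
D f = 3cos x
E_pi D f = -3cos x
E_pi E_pi D f = 3cos x
D f = 3cos x
(-3E_3pi/2 + E_pi E_pi D + D) f = -3 + 15cos x
((3/2)(-3E_3pi/2 + E_pi E_pi D + D)) f = -9/2 + (45/2)cos x


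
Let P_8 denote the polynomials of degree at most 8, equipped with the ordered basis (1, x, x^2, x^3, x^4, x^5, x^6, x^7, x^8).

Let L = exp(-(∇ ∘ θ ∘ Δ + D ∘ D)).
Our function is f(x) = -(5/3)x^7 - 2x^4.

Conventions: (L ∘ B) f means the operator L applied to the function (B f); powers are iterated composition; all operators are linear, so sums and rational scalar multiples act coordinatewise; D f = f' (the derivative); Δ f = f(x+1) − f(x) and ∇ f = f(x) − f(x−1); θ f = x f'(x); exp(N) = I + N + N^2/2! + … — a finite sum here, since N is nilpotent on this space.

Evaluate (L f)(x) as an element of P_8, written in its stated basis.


the result is g(x) = -(5/3)x^7 + 490x^5 - 177x^4 - (71750/3)x^3 + 11471x^2 + (400258/3)x - 111887/3

order-1 term: 490x^5 - 175x^4 + (1750/3)x^3 - 79x^2 + (208/3)x - 11/3
order-2 term: -24500x^3 + 11550x^2 - 13650x + 2608
order-3 term: 147000x - 39900
the series for exp(-(∇ ∘ θ ∘ Δ + D ∘ D)) f terminates at order 3
exp(-(∇ ∘ θ ∘ Δ + D ∘ D)) f = -(5/3)x^7 + 490x^5 - 177x^4 - (71750/3)x^3 + 11471x^2 + (400258/3)x - 111887/3


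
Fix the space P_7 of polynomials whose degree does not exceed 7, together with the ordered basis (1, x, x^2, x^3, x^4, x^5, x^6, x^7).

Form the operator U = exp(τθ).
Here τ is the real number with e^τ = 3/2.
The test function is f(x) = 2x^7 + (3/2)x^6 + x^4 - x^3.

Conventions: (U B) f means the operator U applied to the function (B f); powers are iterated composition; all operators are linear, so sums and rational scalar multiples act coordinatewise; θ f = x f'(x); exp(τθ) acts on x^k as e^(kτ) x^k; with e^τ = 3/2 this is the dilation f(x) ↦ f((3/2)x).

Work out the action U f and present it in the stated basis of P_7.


the image equals g(x) = (2187/64)x^7 + (2187/128)x^6 + (81/16)x^4 - (27/8)x^3

exp(τθ) x^k = e^(kτ) x^k; with e^τ = 3/2 this sends x^k to (3/2)^k x^k
x^3 ↦ 27/8 x^3
x^4 ↦ 81/16 x^4
x^6 ↦ 729/64 x^6
x^7 ↦ 2187/128 x^7
applying this coordinatewise to f: exp(τθ) f = (2187/64)x^7 + (2187/128)x^6 + (81/16)x^4 - (27/8)x^3


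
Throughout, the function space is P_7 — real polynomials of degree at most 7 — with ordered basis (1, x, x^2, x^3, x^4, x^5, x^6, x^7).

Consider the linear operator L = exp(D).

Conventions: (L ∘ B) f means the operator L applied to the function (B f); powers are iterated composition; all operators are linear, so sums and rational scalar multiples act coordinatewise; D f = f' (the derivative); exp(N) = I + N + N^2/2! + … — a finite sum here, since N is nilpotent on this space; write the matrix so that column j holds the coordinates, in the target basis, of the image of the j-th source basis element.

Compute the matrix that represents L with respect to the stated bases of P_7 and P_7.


the matrix is [[1, 1, 1, 1, 1, 1, 1, 1]; [0, 1, 2, 3, 4, 5, 6, 7]; [0, 0, 1, 3, 6, 10, 15, 21]; [0, 0, 0, 1, 4, 10, 20, 35]; [0, 0, 0, 0, 1, 5, 15, 35]; [0, 0, 0, 0, 0, 1, 6, 21]; [0, 0, 0, 0, 0, 0, 1, 7]; [0, 0, 0, 0, 0, 0, 0, 1]] (rows listed top to bottom)

image of 1: 1
image of x: x + 1
image of x^2: x^2 + 2x + 1
image of x^3: x^3 + 3x^2 + 3x + 1
image of x^4: x^4 + 4x^3 + 6x^2 + 4x + 1
image of x^5: x^5 + 5x^4 + 10x^3 + 10x^2 + 5x + 1
image of x^6: x^6 + 6x^5 + 15x^4 + 20x^3 + 15x^2 + 6x + 1
image of x^7: x^7 + 7x^6 + 21x^5 + 35x^4 + 35x^3 + 21x^2 + 7x + 1
each image's coordinates form column j of the matrix


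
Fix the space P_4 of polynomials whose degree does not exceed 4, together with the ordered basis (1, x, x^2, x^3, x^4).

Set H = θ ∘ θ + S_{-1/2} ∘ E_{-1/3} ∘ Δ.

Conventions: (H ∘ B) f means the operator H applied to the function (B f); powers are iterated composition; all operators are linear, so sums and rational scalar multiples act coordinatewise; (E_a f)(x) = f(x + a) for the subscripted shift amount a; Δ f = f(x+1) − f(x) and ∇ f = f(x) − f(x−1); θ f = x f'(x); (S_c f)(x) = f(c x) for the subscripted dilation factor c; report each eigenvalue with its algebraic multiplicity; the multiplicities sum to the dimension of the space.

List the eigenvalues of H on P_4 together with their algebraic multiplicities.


λ = 0 (multiplicity 1), λ = 1 (multiplicity 1), λ = 4 (multiplicity 1), λ = 9 (multiplicity 1), λ = 16 (multiplicity 1)

image of 1: 0
image of x: x + 1
image of x^2: 4x^2 - x + 1/3
image of x^3: 9x^3 + (3/4)x^2 - (1/2)x + 1/3
image of x^4: 16x^4 - (1/2)x^3 + (1/2)x^2 - (2/3)x + 5/27
the matrix is upper triangular; its diagonal is (0, 1, 4, 9, 16)
for a triangular matrix the eigenvalues are the diagonal entries, with algebraic multiplicity their repetition count


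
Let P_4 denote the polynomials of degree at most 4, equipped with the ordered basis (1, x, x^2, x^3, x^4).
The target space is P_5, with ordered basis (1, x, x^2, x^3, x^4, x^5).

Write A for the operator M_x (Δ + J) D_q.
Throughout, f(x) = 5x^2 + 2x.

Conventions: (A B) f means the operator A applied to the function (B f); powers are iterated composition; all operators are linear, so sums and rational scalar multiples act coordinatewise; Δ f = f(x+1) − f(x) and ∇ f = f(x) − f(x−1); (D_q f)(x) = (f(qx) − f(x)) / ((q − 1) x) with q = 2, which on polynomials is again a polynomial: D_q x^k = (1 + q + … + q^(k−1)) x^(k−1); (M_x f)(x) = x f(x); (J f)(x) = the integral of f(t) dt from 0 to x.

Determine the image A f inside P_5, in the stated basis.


D_q f = 15x + 2
Δ D_q f = 15
J D_q f = (15/2)x^2 + 2x
(Δ + J) D_q f = (15/2)x^2 + 2x + 15
M_x (Δ + J) D_q f = (15/2)x^3 + 2x^2 + 15x

g(x) = (15/2)x^3 + 2x^2 + 15x


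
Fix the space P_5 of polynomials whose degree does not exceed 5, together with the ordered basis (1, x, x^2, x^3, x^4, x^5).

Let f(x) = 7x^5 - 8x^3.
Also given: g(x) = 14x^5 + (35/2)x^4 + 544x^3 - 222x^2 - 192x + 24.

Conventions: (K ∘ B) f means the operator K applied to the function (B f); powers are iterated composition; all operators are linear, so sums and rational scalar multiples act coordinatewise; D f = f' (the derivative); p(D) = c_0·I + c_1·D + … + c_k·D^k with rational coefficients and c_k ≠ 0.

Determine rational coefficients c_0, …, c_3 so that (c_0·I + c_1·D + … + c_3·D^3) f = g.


D^0 f = 7x^5 - 8x^3
D^1 f = 35x^4 - 24x^2
D^2 f = 140x^3 - 48x
D^3 f = 420x^2 - 48
matching coefficients of g against c_0 f + c_1 Df + … from the top degree down determines the c_i
solution: c_0 = 2, c_1 = 1/2, c_2 = 4, c_3 = -1/2

p(D) = 2·I + (1/2)·D + 4·D^2 − (1/2)·D^3, i.e. c_0 = 2, c_1 = 1/2, c_2 = 4, c_3 = -1/2


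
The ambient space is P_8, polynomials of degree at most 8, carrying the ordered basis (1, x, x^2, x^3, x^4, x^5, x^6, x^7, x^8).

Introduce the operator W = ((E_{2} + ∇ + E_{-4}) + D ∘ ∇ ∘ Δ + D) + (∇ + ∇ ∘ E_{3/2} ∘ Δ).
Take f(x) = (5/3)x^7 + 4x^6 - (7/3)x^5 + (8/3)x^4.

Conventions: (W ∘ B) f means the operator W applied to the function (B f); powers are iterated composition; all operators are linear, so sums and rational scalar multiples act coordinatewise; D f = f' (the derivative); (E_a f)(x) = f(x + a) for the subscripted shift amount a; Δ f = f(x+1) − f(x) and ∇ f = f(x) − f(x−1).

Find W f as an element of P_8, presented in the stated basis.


E_{2} f = (5/3)x^7 + (82/3)x^6 + (557/3)x^5 + 686x^4 + (4504/3)x^3 + (5872/3)x^2 + (4240/3)x + 1312/3
∇ f = (35/3)x^6 - 11x^5 - (40/3)x^4 + (167/3)x^3 - (193/3)x^2 + (104/3)x - 22/3
E_{-4} f = (5/3)x^7 - (128/3)x^6 + (1385/3)x^5 - 2724x^4 + (28192/3)x^3 - (56192/3)x^2 + (58624/3)x - 23552/3
(E_{2} + ∇ + E_{-4}) f = (10/3)x^7 - (11/3)x^6 + (1909/3)x^5 - (6154/3)x^4 + (32863/3)x^3 - (50513/3)x^2 + (62968/3)x - 22262/3
Δ f = (35/3)x^6 + 59x^5 + (320/3)x^4 + (377/3)x^3 + (263/3)x^2 + (104/3)x + 6
∇ Δ f = 70x^5 + 120x^4 + 70x^3 + 152x^2 + 40/3
D ∇ Δ f = 350x^4 + 480x^3 + 210x^2 + 304x
D f = (35/3)x^6 + 24x^5 - (35/3)x^4 + (32/3)x^3
((E_{2} + ∇ + E_{-4}) + D ∘ ∇ ∘ Δ + D) f = (10/3)x^7 + 8x^6 + (1981/3)x^5 - 1713x^4 + 11445x^3 - (49883/3)x^2 + (63880/3)x - 22262/3
∇ f = (35/3)x^6 - 11x^5 - (40/3)x^4 + (167/3)x^3 - (193/3)x^2 + (104/3)x - 22/3
Δ f = (35/3)x^6 + 59x^5 + (320/3)x^4 + (377/3)x^3 + (263/3)x^2 + (104/3)x + 6
E_{3/2} Δ f = (35/3)x^6 + 164x^5 + (11315/12)x^4 + (8642/3)x^3 + (238577/48)x^2 + (55331/12)x + 115219/64
∇ E_{3/2} Δ f = 70x^5 + 645x^4 + 2365x^3 + (8899/2)x^2 + (34563/8)x + 83071/48
(∇ + ∇ ∘ E_{3/2} ∘ Δ) f = (35/3)x^6 + 59x^5 + (1895/3)x^4 + (7262/3)x^3 + (26311/6)x^2 + (104521/24)x + 27573/16
(((E_{2} + ∇ + E_{-4}) + D ∘ ∇ ∘ Δ + D) + (∇ + ∇ ∘ E_{3/2} ∘ Δ)) f = (10/3)x^7 + (59/3)x^6 + (2158/3)x^5 - (3244/3)x^4 + (41597/3)x^3 - (24485/2)x^2 + (205187/8)x - 273473/48

g(x) = (10/3)x^7 + (59/3)x^6 + (2158/3)x^5 - (3244/3)x^4 + (41597/3)x^3 - (24485/2)x^2 + (205187/8)x - 273473/48


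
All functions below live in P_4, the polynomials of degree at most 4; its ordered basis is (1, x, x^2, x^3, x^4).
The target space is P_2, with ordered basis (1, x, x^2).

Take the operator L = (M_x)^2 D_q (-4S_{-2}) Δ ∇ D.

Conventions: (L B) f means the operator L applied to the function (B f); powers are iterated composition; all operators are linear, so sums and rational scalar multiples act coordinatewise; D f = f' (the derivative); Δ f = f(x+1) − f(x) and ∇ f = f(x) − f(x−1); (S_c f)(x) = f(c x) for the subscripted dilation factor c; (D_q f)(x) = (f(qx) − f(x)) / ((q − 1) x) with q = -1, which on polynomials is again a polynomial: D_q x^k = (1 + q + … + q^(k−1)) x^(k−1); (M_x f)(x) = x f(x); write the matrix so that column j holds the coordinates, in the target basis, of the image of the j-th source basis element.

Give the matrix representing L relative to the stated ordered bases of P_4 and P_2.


the matrix is [[0, 0, 0, 0, 0]; [0, 0, 0, 0, 0]; [0, 0, 0, 0, 192]] (rows listed top to bottom)

image of 1: 0
image of x: 0
image of x^2: 0
image of x^3: 0
image of x^4: 192x^2
each image's coordinates form column j of the matrix


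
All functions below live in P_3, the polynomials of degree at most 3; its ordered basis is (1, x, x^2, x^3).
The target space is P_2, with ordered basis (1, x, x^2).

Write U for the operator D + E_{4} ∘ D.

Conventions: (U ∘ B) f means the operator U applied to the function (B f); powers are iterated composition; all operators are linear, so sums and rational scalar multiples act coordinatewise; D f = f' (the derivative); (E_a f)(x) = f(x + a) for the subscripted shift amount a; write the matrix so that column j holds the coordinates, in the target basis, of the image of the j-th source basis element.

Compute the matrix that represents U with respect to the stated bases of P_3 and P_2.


the matrix is [[0, 2, 8, 48]; [0, 0, 4, 24]; [0, 0, 0, 6]] (rows listed top to bottom)

image of 1: 0
image of x: 2
image of x^2: 4x + 8
image of x^3: 6x^2 + 24x + 48
each image's coordinates form column j of the matrix


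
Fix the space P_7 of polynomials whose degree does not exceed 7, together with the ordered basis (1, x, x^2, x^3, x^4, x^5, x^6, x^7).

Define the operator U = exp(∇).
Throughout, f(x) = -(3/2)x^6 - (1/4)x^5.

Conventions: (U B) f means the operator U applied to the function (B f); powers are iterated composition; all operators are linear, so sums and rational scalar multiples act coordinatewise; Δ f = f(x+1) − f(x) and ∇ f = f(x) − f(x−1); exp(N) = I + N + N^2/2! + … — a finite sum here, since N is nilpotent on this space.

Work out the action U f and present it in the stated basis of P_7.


order-1 term: -9x^5 + (85/4)x^4 - (55/2)x^3 + 20x^2 - (31/4)x + 5/4
order-2 term: -(45/2)x^4 + (175/2)x^3 - 150x^2 + (505/4)x - 171/4
order-3 term: -30x^3 + (265/2)x^2 - (435/2)x + 515/4
order-4 term: -(45/2)x^2 + (355/4)x - 95
order-5 term: -9x + 89/4
order-6 term: -3/2
the series for exp(∇) f terminates at order 6
exp(∇) f = -(3/2)x^6 - (37/4)x^5 - (5/4)x^4 + 30x^3 - 20x^2 - (77/4)x + 13

the image equals g(x) = -(3/2)x^6 - (37/4)x^5 - (5/4)x^4 + 30x^3 - 20x^2 - (77/4)x + 13


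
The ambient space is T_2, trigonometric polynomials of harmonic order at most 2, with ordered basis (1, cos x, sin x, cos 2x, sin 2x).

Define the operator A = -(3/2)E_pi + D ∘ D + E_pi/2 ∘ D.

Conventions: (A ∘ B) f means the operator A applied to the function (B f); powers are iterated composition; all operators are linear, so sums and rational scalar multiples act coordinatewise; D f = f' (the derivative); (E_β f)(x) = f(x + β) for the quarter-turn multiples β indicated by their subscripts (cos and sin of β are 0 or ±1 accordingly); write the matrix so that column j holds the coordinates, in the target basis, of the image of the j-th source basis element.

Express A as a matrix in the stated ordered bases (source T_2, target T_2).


the matrix is [[-3/2, 0, 0, 0, 0]; [0, -1/2, 0, 0, 0]; [0, 0, -1/2, 0, 0]; [0, 0, 0, -11/2, -2]; [0, 0, 0, 2, -11/2]] (rows listed top to bottom)

image of 1: -3/2
image of cos x: -(1/2)cos x
image of sin x: -(1/2)sin x
image of cos 2x: -(11/2)cos 2x + 2sin 2x
image of sin 2x: -2cos 2x - (11/2)sin 2x
each image's coordinates form column j of the matrix


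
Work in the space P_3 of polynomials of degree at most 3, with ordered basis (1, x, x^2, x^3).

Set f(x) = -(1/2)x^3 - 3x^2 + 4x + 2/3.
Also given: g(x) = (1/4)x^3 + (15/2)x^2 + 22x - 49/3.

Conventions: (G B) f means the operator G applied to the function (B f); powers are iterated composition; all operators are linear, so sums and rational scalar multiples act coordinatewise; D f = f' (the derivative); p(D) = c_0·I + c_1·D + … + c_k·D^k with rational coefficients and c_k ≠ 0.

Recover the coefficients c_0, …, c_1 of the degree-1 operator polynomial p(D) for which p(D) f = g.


p(D) = -(1/2)·I − 4·D, i.e. c_0 = -1/2, c_1 = -4

D^0 f = -(1/2)x^3 - 3x^2 + 4x + 2/3
D^1 f = -(3/2)x^2 - 6x + 4
matching coefficients of g against c_0 f + c_1 Df + … from the top degree down determines the c_i
solution: c_0 = -1/2, c_1 = -4


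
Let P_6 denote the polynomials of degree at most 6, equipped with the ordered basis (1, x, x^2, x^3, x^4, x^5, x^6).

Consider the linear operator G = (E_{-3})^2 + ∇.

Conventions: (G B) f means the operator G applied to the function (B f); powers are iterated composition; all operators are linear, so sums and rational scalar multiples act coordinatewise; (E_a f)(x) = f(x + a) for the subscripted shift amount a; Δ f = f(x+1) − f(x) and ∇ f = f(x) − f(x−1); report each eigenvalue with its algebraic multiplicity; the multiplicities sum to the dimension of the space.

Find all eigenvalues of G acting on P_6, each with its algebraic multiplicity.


λ = 1 (multiplicity 7)

image of 1: 1
image of x: x - 5
image of x^2: x^2 - 10x + 35
image of x^3: x^3 - 15x^2 + 105x - 215
image of x^4: x^4 - 20x^3 + 210x^2 - 860x + 1295
image of x^5: x^5 - 25x^4 + 350x^3 - 2150x^2 + 6475x - 7775
image of x^6: x^6 - 30x^5 + 525x^4 - 4300x^3 + 19425x^2 - 46650x + 46655
the matrix is upper triangular; its diagonal is (1, 1, 1, 1, 1, 1, 1)
for a triangular matrix the eigenvalues are the diagonal entries, with algebraic multiplicity their repetition count


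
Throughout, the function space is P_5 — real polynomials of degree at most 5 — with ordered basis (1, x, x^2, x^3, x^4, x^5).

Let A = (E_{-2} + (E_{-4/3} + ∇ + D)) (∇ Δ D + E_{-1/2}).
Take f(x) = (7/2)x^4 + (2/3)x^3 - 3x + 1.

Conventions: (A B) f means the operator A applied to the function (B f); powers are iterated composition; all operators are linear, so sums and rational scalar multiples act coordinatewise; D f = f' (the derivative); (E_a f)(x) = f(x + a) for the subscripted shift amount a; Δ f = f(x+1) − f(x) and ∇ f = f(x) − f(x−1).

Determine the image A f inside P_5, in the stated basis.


D f = 14x^3 + 2x^2 - 3
Δ D f = 42x^2 + 46x + 16
∇ Δ D f = 84x + 4
E_{-1/2} f = (7/2)x^4 - (19/3)x^3 + (17/4)x^2 - (17/4)x + 253/96
(∇ Δ D + E_{-1/2}) f = (7/2)x^4 - (19/3)x^3 + (17/4)x^2 + (319/4)x + 637/96
E_{-2} (∇ Δ D + E_{-1/2}) f = (7/2)x^4 - (103/3)x^3 + (505/4)x^2 - (501/4)x - 2803/96
E_{-4/3} (∇ Δ D + E_{-1/2}) f = (7/2)x^4 - 25x^3 + (803/12)x^2 + (157/108)x - 57083/864
∇ (∇ Δ D + E_{-1/2}) f = 14x^3 - 40x^2 + (83/2)x + 197/3
D (∇ Δ D + E_{-1/2}) f = 14x^3 - 19x^2 + (17/2)x + 319/4
(E_{-4/3} + ∇ + D) (∇ Δ D + E_{-1/2}) f = (7/2)x^4 + 3x^3 + (95/12)x^2 + (5557/108)x + 68557/864
(E_{-2} + (E_{-4/3} + ∇ + D)) (∇ Δ D + E_{-1/2}) f = 7x^4 - (94/3)x^3 + (805/6)x^2 - (3985/54)x + 21665/432

the image equals g(x) = 7x^4 - (94/3)x^3 + (805/6)x^2 - (3985/54)x + 21665/432


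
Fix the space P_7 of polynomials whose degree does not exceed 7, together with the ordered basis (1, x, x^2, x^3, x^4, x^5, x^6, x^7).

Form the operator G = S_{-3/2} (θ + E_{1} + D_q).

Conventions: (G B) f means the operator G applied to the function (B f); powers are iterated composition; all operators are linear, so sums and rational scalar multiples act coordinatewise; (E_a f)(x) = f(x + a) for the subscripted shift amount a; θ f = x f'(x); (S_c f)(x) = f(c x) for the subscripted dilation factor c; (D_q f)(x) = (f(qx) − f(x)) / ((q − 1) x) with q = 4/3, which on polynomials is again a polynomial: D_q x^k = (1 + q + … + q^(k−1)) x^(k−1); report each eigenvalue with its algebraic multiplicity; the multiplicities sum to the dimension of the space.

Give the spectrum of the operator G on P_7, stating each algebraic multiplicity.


λ = -2187/16 (multiplicity 1), λ = -729/16 (multiplicity 1), λ = -27/2 (multiplicity 1), λ = -3 (multiplicity 1), λ = 1 (multiplicity 1), λ = 27/4 (multiplicity 1), λ = 405/16 (multiplicity 1), λ = 5103/64 (multiplicity 1)

image of 1: 1
image of x: -3x + 2
image of x^2: (27/4)x^2 - (13/2)x + 1
image of x^3: -(27/2)x^3 + 16x^2 - (9/2)x + 1
image of x^4: (405/16)x^4 - (283/8)x^3 + (27/2)x^2 - 6x + 1
image of x^5: -(729/16)x^5 + (593/8)x^4 - (135/4)x^3 + (45/2)x^2 - (15/2)x + 1
image of x^6: (5103/64)x^6 - (4825/32)x^5 + (1215/16)x^4 - (135/2)x^3 + (135/4)x^2 - 9x + 1
image of x^7: -(2187/16)x^7 + (4825/16)x^6 - (5103/32)x^5 + (2835/16)x^4 - (945/8)x^3 + (189/4)x^2 - (21/2)x + 1
the matrix is upper triangular; its diagonal is (1, -3, 27/4, -27/2, 405/16, -729/16, 5103/64, -2187/16)
for a triangular matrix the eigenvalues are the diagonal entries, with algebraic multiplicity their repetition count


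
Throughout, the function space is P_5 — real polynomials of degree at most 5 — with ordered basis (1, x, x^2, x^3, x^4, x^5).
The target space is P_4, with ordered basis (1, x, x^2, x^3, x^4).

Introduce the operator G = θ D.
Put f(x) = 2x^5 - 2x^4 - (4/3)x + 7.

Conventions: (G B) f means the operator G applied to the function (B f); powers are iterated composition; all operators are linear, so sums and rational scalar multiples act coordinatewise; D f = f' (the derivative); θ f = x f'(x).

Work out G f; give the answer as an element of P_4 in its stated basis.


g(x) = 40x^4 - 24x^3

D f = 10x^4 - 8x^3 - 4/3
θ D f = 40x^4 - 24x^3


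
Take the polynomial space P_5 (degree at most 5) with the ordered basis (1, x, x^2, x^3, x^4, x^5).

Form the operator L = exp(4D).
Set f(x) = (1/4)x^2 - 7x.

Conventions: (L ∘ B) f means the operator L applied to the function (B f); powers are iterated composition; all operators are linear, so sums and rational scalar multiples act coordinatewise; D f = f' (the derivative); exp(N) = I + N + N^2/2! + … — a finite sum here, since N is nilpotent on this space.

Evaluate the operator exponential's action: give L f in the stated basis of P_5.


order-1 term: 2x - 28
order-2 term: 4
the series for exp(4D) f terminates at order 2
exp(4D) f = (1/4)x^2 - 5x - 24

g(x) = (1/4)x^2 - 5x - 24


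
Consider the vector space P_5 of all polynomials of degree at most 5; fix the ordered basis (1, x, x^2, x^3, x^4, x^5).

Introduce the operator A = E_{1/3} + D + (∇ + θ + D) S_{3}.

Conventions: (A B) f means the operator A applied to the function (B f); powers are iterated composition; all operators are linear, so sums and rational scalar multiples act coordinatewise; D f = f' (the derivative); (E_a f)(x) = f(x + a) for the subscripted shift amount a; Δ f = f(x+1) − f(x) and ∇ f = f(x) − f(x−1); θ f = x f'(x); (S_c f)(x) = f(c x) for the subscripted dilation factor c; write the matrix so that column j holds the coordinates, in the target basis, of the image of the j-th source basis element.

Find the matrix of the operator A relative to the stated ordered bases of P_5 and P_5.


image of 1: 1
image of x: 4x + 22/3
image of x^2: 19x^2 + (116/3)x - 80/9
image of x^3: 82x^3 + 166x^2 - (242/3)x + 730/27
image of x^4: 325x^4 + (1960/3)x^3 - (1456/3)x^2 + (8752/27)x - 6560/81
image of x^5: 1216x^5 + (7310/3)x^4 - (21860/9)x^3 + (65620/27)x^2 - (98410/81)x + 59050/243
each image's coordinates form column j of the matrix

the matrix is [[1, 22/3, -80/9, 730/27, -6560/81, 59050/243]; [0, 4, 116/3, -242/3, 8752/27, -98410/81]; [0, 0, 19, 166, -1456/3, 65620/27]; [0, 0, 0, 82, 1960/3, -21860/9]; [0, 0, 0, 0, 325, 7310/3]; [0, 0, 0, 0, 0, 1216]] (rows listed top to bottom)


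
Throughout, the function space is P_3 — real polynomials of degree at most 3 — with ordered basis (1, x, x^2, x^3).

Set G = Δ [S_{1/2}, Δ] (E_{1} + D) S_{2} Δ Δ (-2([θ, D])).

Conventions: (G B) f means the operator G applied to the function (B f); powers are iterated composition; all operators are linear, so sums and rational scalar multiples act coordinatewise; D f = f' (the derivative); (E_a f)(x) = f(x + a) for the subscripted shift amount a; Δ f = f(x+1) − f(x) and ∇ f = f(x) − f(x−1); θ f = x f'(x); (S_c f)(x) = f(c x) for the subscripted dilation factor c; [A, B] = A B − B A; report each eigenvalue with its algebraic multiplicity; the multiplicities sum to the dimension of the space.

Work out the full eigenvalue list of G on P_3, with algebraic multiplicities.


λ = 0 (multiplicity 4)

image of 1: 0
image of x: 0
image of x^2: 0
image of x^3: 0
the matrix is upper triangular; its diagonal is (0, 0, 0, 0)
for a triangular matrix the eigenvalues are the diagonal entries, with algebraic multiplicity their repetition count


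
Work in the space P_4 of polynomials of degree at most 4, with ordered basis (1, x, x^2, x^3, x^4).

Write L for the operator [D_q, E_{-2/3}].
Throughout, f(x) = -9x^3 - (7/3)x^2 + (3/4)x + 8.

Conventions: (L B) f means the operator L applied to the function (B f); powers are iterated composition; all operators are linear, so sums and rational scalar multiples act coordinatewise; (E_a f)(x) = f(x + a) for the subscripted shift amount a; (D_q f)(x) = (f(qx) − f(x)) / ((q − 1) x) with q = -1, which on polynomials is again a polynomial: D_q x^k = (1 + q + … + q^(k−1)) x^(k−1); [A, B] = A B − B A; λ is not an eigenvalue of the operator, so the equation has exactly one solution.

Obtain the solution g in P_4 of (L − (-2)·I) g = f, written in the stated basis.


the result is g(x) = -(9/2)x^3 - (7/6)x^2 + (27/8)x + 47/9

write g with unknown coordinates in the stated basis and equate coefficients in (L − (-2)·I) g = f
solving from the highest basis element down gives g = -(9/2)x^3 - (7/6)x^2 + (27/8)x + 47/9
check: L g = -6x - 22/9
so L g − (-2)·g = -9x^3 - (7/3)x^2 + (3/4)x + 8 = f ✓


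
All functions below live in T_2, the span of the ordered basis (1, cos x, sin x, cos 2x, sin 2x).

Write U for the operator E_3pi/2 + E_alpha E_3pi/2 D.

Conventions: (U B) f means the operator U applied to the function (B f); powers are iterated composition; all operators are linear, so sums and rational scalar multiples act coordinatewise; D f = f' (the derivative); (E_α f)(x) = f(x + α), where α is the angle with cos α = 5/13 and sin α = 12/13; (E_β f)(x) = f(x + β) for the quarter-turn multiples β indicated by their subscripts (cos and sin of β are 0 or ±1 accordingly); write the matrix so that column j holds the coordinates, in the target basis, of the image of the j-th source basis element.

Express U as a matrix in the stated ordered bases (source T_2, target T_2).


the matrix is [[1, 0, 0, 0, 0]; [0, 5/13, -1/13, 0, 0]; [0, 1/13, 5/13, 0, 0]; [0, 0, 0, 71/169, 238/169]; [0, 0, 0, -238/169, 71/169]] (rows listed top to bottom)

image of 1: 1
image of cos x: (5/13)cos x + (1/13)sin x
image of sin x: -(1/13)cos x + (5/13)sin x
image of cos 2x: (71/169)cos 2x - (238/169)sin 2x
image of sin 2x: (238/169)cos 2x + (71/169)sin 2x
each image's coordinates form column j of the matrix


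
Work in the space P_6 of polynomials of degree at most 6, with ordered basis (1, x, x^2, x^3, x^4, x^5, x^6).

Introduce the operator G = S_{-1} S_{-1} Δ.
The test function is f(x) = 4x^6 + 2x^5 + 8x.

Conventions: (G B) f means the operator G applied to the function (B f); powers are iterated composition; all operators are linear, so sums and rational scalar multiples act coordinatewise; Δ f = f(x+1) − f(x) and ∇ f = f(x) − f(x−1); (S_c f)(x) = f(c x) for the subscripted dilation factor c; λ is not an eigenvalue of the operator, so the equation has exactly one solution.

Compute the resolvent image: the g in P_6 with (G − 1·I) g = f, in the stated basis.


the result is g(x) = -4x^6 - 26x^5 - 190x^4 - 1100x^3 - 4760x^2 - 13742x - 19822

write g with unknown coordinates in the stated basis and equate coefficients in (G − 1·I) g = f
solving from the highest basis element down gives g = -4x^6 - 26x^5 - 190x^4 - 1100x^3 - 4760x^2 - 13742x - 19822
check: G g = -24x^5 - 190x^4 - 1100x^3 - 4760x^2 - 13734x - 19822
so G g − 1·g = 4x^6 + 2x^5 + 8x = f ✓


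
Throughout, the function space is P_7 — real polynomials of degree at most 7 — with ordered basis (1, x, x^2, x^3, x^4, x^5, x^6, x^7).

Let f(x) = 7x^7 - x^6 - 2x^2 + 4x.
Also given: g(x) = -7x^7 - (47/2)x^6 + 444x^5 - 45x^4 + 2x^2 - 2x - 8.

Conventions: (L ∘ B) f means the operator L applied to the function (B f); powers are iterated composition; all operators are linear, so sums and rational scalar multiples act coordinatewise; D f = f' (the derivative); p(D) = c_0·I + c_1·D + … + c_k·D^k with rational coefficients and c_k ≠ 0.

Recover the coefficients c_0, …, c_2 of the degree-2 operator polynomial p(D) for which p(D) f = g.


p(D) = -I − (1/2)·D + (3/2)·D^2, i.e. c_0 = -1, c_1 = -1/2, c_2 = 3/2

D^0 f = 7x^7 - x^6 - 2x^2 + 4x
D^1 f = 49x^6 - 6x^5 - 4x + 4
D^2 f = 294x^5 - 30x^4 - 4
matching coefficients of g against c_0 f + c_1 Df + … from the top degree down determines the c_i
solution: c_0 = -1, c_1 = -1/2, c_2 = 3/2


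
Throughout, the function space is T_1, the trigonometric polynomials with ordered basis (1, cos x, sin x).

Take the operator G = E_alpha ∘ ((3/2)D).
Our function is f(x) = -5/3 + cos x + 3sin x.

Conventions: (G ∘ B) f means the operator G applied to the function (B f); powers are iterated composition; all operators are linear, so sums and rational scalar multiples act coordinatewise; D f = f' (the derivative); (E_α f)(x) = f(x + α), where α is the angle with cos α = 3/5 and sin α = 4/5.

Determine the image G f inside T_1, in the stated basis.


D f = 3cos x - sin x
((3/2)D) f = (9/2)cos x - (3/2)sin x
E_alpha ((3/2)D) f = (3/2)cos x - (9/2)sin x

the result is g(x) = (3/2)cos x - (9/2)sin x


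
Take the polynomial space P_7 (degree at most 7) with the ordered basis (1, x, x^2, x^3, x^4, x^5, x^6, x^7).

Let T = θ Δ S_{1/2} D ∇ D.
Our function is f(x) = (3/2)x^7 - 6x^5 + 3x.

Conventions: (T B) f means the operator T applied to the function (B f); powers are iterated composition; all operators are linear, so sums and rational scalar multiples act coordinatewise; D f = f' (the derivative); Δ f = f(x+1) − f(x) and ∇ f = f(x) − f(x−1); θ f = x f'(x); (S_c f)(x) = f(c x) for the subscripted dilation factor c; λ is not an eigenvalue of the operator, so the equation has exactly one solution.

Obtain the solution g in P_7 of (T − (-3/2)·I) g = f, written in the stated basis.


the result is g(x) = x^7 - 4x^5 - 105x^3 + 105x^2 + 12x

write g with unknown coordinates in the stated basis and equate coefficients in (T − (-3/2)·I) g = f
solving from the highest basis element down gives g = x^7 - 4x^5 - 105x^3 + 105x^2 + 12x
check: T g = (315/2)x^3 - (315/2)x^2 - 15x
so T g − (-3/2)·g = (3/2)x^7 - 6x^5 + 3x = f ✓


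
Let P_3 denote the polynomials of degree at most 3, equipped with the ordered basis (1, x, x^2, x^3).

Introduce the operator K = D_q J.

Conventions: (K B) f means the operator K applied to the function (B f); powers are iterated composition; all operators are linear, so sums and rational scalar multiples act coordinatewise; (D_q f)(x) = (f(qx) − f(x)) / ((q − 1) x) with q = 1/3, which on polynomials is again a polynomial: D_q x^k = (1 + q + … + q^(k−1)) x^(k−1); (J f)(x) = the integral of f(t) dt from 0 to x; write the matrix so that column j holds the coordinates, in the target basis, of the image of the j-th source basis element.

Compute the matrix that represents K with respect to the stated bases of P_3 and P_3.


the matrix is [[1, 0, 0, 0]; [0, 2/3, 0, 0]; [0, 0, 13/27, 0]; [0, 0, 0, 10/27]] (rows listed top to bottom)

image of 1: 1
image of x: (2/3)x
image of x^2: (13/27)x^2
image of x^3: (10/27)x^3
each image's coordinates form column j of the matrix


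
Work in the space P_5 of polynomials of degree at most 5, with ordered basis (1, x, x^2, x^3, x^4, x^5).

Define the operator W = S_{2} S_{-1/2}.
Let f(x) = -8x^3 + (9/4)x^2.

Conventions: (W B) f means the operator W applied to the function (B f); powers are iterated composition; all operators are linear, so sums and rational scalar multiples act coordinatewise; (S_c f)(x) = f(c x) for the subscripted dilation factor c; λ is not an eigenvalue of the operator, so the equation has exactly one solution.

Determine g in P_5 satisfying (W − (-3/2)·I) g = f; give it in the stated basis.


the image equals g(x) = -16x^3 + (9/10)x^2

write g with unknown coordinates in the stated basis and equate coefficients in (W − (-3/2)·I) g = f
solving from the highest basis element down gives g = -16x^3 + (9/10)x^2
check: W g = 16x^3 + (9/10)x^2
so W g − (-3/2)·g = -8x^3 + (9/4)x^2 = f ✓


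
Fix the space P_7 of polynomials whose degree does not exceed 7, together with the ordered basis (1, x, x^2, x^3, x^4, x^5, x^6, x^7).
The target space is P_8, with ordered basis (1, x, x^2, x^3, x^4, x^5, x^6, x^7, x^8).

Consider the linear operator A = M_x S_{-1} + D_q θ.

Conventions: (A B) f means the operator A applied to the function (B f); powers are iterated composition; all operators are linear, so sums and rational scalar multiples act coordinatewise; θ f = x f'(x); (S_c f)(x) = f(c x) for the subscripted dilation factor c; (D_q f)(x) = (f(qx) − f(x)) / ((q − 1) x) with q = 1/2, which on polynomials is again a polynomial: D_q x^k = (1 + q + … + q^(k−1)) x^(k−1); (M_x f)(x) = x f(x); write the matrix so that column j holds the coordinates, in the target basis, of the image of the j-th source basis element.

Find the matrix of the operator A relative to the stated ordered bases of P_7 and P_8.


the matrix is [[0, 1, 0, 0, 0, 0, 0, 0]; [1, 0, 3, 0, 0, 0, 0, 0]; [0, -1, 0, 21/4, 0, 0, 0, 0]; [0, 0, 1, 0, 15/2, 0, 0, 0]; [0, 0, 0, -1, 0, 155/16, 0, 0]; [0, 0, 0, 0, 1, 0, 189/16, 0]; [0, 0, 0, 0, 0, -1, 0, 889/64]; [0, 0, 0, 0, 0, 0, 1, 0]; [0, 0, 0, 0, 0, 0, 0, -1]] (rows listed top to bottom)

image of 1: x
image of x: -x^2 + 1
image of x^2: x^3 + 3x
image of x^3: -x^4 + (21/4)x^2
image of x^4: x^5 + (15/2)x^3
image of x^5: -x^6 + (155/16)x^4
image of x^6: x^7 + (189/16)x^5
image of x^7: -x^8 + (889/64)x^6
each image's coordinates form column j of the matrix


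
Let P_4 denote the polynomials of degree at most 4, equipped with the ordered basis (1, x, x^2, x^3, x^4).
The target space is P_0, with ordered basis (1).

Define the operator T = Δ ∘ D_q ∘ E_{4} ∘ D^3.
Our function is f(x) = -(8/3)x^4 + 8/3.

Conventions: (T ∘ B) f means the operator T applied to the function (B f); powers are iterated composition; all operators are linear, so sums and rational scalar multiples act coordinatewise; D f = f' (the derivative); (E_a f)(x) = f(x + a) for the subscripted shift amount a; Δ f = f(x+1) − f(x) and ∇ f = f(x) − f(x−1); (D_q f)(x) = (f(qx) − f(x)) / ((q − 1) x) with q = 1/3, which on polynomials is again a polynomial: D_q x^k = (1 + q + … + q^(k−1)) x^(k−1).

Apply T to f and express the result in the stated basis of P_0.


the result is g(x) = 0

D f = -(32/3)x^3
D D f = -32x^2
D D D f = -64x
E_{4} D^3 f = -64x - 256
D_q E_{4} D^3 f = -64
Δ (D_q ∘ E_{4}) D^3 f = 0


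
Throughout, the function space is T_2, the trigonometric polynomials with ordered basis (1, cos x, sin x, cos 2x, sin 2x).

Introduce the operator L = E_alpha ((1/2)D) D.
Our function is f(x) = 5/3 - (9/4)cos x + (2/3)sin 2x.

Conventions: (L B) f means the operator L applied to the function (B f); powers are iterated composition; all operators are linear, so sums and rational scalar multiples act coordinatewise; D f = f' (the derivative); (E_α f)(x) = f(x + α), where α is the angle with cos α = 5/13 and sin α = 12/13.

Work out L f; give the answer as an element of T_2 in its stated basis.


D f = (9/4)sin x + (4/3)cos 2x
D D f = (9/4)cos x - (8/3)sin 2x
((1/2)D) D f = (9/8)cos x - (4/3)sin 2x
E_alpha ((1/2)D) D f = (45/104)cos x - (27/26)sin x - (160/169)cos 2x + (476/507)sin 2x

g(x) = (45/104)cos x - (27/26)sin x - (160/169)cos 2x + (476/507)sin 2x


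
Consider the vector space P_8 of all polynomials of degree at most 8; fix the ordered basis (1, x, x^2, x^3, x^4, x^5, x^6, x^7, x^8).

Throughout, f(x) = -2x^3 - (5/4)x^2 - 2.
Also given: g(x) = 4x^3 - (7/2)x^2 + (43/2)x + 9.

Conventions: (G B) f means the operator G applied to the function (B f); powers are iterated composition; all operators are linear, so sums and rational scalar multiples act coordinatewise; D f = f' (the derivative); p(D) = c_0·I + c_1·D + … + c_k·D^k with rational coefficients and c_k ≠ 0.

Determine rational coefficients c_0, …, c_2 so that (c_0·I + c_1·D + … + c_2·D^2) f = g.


p(D) = -2·I + D − 2·D^2, i.e. c_0 = -2, c_1 = 1, c_2 = -2

D^0 f = -2x^3 - (5/4)x^2 - 2
D^1 f = -6x^2 - (5/2)x
D^2 f = -12x - 5/2
matching coefficients of g against c_0 f + c_1 Df + … from the top degree down determines the c_i
solution: c_0 = -2, c_1 = 1, c_2 = -2
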